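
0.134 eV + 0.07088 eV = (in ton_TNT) 7.845e-30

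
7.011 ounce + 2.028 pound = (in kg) 1.119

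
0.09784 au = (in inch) 5.762e+11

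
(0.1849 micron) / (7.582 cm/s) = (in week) 4.032e-12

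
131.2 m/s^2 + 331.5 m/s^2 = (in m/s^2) 462.7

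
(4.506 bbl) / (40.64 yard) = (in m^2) 0.01928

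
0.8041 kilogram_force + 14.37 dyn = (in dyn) 7.886e+05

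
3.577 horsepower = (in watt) 2667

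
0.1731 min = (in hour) 0.002885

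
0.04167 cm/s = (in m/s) 0.0004167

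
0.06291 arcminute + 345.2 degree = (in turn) 0.9589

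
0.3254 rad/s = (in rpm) 3.107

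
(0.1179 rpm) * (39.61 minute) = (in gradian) 1868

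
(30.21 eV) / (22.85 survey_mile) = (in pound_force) 2.959e-23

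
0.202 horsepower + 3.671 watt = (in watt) 154.3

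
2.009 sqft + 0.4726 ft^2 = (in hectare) 2.305e-05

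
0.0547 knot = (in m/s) 0.02814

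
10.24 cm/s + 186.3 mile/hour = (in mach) 0.2449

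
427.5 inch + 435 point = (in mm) 1.101e+04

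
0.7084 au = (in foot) 3.477e+11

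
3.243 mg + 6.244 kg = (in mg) 6.244e+06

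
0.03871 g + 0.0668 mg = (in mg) 38.78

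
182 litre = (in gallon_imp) 40.03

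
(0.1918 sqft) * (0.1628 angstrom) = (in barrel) 1.825e-12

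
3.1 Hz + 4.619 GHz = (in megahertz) 4619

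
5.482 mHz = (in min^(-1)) 0.3289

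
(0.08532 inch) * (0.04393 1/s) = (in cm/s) 0.00952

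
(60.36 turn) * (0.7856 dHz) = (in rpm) 284.5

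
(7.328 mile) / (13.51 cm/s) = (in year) 0.002768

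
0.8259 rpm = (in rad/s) 0.08649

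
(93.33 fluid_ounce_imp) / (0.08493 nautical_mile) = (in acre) 4.166e-09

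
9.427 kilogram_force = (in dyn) 9.245e+06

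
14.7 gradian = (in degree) 13.23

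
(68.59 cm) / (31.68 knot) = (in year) 1.335e-09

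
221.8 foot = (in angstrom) 6.76e+11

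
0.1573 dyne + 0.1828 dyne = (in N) 3.401e-06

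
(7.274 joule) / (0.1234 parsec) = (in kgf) 1.948e-16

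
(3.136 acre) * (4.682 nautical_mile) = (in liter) 1.1e+11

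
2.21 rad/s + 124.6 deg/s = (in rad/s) 4.385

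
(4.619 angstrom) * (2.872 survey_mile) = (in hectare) 2.135e-10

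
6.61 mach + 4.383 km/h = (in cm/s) 2.252e+05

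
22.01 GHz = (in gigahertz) 22.01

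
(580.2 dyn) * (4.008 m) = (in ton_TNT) 5.558e-12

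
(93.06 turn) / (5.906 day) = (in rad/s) 0.001146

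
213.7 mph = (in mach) 0.2806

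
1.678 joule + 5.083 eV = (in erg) 1.678e+07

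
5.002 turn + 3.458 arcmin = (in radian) 31.43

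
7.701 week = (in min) 7.763e+04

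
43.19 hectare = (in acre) 106.7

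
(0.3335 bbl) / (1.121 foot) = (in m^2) 0.1552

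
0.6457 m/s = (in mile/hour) 1.444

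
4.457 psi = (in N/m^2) 3.073e+04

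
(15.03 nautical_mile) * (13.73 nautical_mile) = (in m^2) 7.078e+08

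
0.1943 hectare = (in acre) 0.4801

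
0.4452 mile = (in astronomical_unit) 4.789e-09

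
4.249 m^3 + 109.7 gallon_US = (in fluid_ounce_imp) 1.642e+05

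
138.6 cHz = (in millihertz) 1386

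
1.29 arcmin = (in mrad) 0.3752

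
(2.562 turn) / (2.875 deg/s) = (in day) 0.003713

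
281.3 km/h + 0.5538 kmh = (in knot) 152.2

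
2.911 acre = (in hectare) 1.178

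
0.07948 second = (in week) 1.314e-07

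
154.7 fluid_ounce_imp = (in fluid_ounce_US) 148.6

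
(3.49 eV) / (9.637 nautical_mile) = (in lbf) 7.043e-24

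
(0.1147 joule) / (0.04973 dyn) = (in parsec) 7.475e-12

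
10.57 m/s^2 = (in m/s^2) 10.57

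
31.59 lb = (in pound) 31.59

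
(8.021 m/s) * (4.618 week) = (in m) 2.24e+07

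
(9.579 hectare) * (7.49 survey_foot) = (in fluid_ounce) 7.395e+09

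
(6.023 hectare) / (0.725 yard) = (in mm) 9.085e+07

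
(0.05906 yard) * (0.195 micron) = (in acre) 2.602e-12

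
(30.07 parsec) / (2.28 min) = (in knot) 1.318e+16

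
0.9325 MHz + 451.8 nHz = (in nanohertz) 9.325e+14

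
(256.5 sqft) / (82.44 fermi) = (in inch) 1.138e+16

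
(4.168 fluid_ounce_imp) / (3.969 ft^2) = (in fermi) 3.212e+11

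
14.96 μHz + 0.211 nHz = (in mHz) 0.01496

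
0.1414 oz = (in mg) 4009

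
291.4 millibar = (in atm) 0.2876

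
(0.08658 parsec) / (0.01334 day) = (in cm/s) 2.318e+14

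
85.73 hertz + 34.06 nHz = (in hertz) 85.73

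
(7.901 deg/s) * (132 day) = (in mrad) 1.573e+09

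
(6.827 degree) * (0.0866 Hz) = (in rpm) 0.09854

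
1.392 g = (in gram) 1.392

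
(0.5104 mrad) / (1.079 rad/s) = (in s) 0.000473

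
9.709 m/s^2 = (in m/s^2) 9.709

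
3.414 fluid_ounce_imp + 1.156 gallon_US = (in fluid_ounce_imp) 157.4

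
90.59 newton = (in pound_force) 20.37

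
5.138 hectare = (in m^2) 5.138e+04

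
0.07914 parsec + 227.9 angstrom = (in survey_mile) 1.517e+12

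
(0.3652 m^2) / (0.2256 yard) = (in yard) 1.936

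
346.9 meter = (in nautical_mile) 0.1873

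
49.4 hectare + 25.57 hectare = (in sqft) 8.07e+06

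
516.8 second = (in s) 516.8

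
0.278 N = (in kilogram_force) 0.02835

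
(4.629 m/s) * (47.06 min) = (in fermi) 1.307e+19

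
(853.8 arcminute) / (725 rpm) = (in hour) 9.087e-07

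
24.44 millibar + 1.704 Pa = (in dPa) 2.446e+04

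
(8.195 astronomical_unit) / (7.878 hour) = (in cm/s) 4.323e+09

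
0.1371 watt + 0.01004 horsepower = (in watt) 7.624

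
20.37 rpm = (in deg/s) 122.2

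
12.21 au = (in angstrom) 1.827e+22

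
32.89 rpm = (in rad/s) 3.444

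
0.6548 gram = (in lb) 0.001444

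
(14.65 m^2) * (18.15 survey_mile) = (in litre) 4.279e+08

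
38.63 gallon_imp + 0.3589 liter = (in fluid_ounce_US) 5950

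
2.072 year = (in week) 108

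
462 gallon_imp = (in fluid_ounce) 7.102e+04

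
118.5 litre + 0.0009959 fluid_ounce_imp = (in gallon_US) 31.3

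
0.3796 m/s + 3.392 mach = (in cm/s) 1.155e+05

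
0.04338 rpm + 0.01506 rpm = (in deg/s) 0.3506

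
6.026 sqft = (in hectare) 5.598e-05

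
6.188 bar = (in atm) 6.107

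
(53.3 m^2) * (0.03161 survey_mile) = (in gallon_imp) 5.964e+05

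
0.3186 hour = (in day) 0.01328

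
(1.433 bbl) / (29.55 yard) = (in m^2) 0.008432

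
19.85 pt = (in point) 19.85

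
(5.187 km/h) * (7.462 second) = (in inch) 423.3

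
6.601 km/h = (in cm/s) 183.4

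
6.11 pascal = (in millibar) 0.0611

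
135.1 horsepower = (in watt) 1.007e+05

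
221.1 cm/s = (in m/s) 2.211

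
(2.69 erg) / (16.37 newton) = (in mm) 1.643e-05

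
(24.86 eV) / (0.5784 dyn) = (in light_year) 7.279e-29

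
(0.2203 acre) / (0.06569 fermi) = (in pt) 3.847e+22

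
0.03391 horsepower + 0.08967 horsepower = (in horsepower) 0.1236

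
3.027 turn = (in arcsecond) 3.923e+06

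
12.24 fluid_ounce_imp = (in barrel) 0.002187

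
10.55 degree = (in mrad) 184.1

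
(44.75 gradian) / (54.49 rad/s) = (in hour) 3.583e-06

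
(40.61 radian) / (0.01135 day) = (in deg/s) 2.373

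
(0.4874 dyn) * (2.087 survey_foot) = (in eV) 1.935e+13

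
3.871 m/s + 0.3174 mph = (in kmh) 14.45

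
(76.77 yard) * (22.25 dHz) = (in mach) 0.4587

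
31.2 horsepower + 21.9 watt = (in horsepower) 31.23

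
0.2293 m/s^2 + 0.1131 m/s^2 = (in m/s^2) 0.3424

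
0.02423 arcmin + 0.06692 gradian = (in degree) 0.06063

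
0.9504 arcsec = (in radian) 4.608e-06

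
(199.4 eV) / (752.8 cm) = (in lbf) 9.54e-19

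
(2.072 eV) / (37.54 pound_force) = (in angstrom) 1.988e-11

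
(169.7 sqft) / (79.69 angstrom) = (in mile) 1.229e+06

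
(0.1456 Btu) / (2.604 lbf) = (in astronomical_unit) 8.865e-11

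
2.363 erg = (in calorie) 5.648e-08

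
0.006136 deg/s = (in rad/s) 0.0001071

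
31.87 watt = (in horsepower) 0.04274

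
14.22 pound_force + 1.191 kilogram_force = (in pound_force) 16.85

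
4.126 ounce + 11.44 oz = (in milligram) 4.413e+05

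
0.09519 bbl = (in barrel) 0.09519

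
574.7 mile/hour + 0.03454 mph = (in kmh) 924.9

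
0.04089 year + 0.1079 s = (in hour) 358.2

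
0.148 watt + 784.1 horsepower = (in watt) 5.847e+05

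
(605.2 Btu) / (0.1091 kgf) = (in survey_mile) 370.8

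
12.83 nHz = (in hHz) 1.283e-10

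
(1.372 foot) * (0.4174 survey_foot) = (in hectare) 5.32e-06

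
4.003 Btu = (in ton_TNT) 1.009e-06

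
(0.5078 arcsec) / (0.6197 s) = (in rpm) 3.794e-05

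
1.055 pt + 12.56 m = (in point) 3.56e+04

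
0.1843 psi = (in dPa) 1.271e+04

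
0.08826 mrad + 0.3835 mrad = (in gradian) 0.03003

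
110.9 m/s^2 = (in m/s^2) 110.9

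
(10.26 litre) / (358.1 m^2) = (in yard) 3.133e-05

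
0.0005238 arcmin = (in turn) 2.425e-08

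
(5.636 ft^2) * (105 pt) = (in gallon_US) 5.124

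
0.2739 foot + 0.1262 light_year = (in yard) 1.306e+15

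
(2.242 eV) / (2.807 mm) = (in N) 1.28e-16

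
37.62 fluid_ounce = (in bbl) 0.006998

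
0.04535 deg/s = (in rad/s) 0.0007915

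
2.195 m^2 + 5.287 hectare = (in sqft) 5.691e+05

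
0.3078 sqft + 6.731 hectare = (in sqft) 7.245e+05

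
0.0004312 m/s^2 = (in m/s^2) 0.0004312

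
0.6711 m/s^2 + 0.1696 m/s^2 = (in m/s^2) 0.8407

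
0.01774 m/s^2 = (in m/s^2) 0.01774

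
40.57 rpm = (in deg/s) 243.4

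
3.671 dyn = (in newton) 3.671e-05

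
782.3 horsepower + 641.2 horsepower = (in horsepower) 1423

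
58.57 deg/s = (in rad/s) 1.022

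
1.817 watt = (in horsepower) 0.002437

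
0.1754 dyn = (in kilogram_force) 1.789e-07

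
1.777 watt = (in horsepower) 0.002383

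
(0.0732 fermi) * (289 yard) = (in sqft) 2.082e-13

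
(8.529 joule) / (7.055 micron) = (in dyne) 1.209e+11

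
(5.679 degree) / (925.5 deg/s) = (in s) 0.006136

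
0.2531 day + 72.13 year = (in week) 3761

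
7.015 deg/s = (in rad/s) 0.1224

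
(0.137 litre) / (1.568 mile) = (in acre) 1.342e-11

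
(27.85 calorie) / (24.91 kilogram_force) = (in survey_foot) 1.565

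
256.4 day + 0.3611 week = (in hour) 6214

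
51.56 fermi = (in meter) 5.156e-14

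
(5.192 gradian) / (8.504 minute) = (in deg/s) 0.009158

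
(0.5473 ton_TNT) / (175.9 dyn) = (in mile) 8.089e+08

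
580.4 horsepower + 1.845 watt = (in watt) 4.328e+05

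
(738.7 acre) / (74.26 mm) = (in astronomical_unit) 0.0002691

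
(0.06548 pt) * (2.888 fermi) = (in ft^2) 7.181e-19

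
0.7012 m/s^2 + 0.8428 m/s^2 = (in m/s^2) 1.544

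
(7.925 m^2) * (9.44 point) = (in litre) 26.39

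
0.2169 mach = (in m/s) 73.85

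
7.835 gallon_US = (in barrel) 0.1865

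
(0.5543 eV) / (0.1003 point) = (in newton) 2.51e-15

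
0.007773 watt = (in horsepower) 1.042e-05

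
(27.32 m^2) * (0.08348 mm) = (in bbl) 0.01435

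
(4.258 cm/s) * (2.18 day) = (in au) 5.361e-08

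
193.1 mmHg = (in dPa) 2.574e+05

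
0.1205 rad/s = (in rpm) 1.151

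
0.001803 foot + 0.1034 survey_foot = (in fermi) 3.207e+13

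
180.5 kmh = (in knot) 97.46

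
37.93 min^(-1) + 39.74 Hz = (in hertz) 40.37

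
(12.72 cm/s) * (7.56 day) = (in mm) 8.309e+07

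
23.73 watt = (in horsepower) 0.03182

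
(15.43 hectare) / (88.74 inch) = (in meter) 6.846e+04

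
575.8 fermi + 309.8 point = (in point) 309.8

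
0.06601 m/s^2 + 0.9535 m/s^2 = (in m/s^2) 1.02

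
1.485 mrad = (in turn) 0.0002363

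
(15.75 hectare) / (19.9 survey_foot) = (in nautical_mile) 14.02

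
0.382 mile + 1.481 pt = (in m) 614.8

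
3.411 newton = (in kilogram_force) 0.3478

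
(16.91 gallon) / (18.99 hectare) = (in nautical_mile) 1.82e-10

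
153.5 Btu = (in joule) 1.62e+05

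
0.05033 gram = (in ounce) 0.001775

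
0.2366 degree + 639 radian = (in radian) 639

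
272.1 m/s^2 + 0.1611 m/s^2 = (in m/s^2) 272.3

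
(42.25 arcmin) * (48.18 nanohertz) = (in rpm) 5.654e-09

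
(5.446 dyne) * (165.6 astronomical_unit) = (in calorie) 3.225e+08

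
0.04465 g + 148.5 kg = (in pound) 327.4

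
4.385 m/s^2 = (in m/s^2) 4.385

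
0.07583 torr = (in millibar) 0.1011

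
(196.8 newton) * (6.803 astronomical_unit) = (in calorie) 4.787e+13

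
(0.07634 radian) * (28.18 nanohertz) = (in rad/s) 2.151e-09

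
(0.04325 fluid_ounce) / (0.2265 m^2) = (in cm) 0.0005647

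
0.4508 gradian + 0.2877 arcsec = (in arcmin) 24.35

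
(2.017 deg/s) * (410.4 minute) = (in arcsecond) 1.788e+08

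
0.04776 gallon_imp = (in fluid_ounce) 7.342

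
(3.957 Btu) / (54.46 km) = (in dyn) 7666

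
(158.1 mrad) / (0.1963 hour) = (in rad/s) 0.0002237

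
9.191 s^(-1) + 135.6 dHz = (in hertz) 22.75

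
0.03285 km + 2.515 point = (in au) 2.196e-10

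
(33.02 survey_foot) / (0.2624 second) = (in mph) 85.8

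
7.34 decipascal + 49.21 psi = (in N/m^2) 3.393e+05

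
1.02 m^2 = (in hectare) 0.000102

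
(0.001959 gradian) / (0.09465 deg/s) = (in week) 3.08e-08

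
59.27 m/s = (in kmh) 213.4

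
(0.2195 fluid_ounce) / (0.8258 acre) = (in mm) 1.942e-06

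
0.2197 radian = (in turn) 0.03497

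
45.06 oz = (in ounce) 45.06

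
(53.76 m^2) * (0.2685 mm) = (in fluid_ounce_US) 488.1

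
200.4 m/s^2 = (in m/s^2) 200.4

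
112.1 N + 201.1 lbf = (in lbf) 226.3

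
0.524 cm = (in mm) 5.24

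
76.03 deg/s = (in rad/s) 1.327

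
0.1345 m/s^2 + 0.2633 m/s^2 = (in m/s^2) 0.3978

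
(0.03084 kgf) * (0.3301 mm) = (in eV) 6.231e+14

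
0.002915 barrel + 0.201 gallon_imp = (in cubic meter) 0.001377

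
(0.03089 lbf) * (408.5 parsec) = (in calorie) 4.14e+17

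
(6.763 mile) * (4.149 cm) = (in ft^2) 4861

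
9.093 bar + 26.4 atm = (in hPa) 3.584e+04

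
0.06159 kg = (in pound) 0.1358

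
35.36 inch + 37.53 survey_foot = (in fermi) 1.234e+16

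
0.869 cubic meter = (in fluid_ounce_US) 2.938e+04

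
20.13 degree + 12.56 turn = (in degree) 4542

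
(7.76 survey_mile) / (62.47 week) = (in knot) 0.0006425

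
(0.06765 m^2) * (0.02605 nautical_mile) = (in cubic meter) 3.264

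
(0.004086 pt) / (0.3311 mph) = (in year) 3.088e-13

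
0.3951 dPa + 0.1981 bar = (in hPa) 198.1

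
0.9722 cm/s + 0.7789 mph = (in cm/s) 35.79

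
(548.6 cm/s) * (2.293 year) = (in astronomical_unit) 0.002652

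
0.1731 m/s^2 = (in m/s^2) 0.1731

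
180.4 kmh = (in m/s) 50.11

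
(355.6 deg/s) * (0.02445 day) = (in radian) 1.311e+04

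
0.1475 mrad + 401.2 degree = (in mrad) 7002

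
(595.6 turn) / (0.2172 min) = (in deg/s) 1.645e+04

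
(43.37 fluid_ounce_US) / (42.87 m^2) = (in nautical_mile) 1.615e-08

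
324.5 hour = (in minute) 1.947e+04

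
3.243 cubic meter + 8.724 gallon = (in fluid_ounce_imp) 1.153e+05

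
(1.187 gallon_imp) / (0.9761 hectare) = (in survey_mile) 3.435e-10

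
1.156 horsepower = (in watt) 862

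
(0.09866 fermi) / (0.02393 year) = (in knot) 2.541e-22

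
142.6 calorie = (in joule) 596.6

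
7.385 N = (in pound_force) 1.66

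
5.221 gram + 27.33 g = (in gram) 32.55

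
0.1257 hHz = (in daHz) 1.257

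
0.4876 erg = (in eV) 3.043e+11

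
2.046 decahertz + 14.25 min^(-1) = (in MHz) 2.07e-05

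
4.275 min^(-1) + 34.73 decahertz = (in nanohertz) 3.474e+11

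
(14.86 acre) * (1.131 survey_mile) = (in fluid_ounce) 3.701e+12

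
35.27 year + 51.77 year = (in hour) 7.625e+05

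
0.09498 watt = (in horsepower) 0.0001274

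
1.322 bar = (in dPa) 1.322e+06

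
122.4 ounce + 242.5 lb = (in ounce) 4002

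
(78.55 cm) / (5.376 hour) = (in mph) 9.079e-05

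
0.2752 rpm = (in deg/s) 1.651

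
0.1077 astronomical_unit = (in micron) 1.611e+16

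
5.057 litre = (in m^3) 0.005057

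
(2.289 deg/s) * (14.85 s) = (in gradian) 37.77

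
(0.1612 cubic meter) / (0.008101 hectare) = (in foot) 0.006528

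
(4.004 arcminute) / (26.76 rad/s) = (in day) 5.038e-10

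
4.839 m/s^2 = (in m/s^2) 4.839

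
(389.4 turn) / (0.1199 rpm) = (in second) 1.949e+05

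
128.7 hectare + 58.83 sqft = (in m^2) 1.287e+06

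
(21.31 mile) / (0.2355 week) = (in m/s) 0.2408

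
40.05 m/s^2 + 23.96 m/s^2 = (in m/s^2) 64.01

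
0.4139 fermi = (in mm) 4.139e-13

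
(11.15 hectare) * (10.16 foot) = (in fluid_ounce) 1.168e+10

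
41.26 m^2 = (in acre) 0.0102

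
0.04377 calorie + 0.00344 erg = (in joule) 0.1831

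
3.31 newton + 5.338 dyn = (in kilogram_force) 0.3375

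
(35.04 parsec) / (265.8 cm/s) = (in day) 4.708e+12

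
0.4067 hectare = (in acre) 1.005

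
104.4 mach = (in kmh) 1.28e+05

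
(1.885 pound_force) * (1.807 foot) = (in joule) 4.618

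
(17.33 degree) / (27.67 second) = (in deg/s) 0.6263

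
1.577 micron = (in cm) 0.0001577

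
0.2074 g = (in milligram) 207.4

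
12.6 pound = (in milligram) 5.715e+06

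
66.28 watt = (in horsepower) 0.08888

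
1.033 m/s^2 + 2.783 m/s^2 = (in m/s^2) 3.816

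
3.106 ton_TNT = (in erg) 1.3e+17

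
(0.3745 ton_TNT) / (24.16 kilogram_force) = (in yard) 7.233e+06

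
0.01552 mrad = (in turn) 2.47e-06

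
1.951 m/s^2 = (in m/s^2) 1.951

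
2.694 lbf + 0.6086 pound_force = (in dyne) 1.469e+06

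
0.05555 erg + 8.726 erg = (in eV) 5.481e+12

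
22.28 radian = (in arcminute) 7.659e+04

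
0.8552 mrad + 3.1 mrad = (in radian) 0.003955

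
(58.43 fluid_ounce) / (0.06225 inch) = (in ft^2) 11.76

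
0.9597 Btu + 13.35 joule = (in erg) 1.026e+10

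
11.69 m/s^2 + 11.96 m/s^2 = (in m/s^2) 23.65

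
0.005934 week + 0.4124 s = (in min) 59.82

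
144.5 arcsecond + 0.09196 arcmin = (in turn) 0.0001158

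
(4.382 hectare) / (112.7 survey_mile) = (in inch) 9.512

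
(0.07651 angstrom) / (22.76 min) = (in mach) 1.645e-17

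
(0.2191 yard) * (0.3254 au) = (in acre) 2.41e+06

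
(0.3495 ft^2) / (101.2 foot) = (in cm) 0.1053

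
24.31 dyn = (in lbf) 5.465e-05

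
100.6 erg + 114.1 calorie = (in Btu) 0.4525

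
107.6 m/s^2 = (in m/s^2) 107.6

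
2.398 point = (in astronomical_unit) 5.655e-15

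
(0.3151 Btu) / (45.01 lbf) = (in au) 1.11e-11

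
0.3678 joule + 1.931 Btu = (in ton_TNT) 4.87e-07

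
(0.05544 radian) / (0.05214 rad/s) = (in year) 3.372e-08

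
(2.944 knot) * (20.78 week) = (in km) 1.903e+04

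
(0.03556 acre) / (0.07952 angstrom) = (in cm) 1.81e+15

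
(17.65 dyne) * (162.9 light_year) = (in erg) 2.72e+21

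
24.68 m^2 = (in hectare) 0.002468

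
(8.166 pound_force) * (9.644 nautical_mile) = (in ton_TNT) 0.0001551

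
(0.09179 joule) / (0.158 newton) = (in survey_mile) 0.000361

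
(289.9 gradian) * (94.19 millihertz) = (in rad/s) 0.4289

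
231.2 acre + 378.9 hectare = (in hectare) 472.5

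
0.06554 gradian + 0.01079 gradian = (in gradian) 0.07633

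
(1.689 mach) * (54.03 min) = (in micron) 1.864e+12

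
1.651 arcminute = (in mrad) 0.4803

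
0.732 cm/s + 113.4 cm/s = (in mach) 0.003352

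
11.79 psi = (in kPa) 81.29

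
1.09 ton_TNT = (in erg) 4.561e+16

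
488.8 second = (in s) 488.8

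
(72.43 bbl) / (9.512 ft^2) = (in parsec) 4.223e-16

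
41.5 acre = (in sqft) 1.808e+06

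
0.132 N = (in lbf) 0.02967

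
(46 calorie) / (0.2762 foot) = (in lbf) 514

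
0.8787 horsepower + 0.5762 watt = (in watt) 655.8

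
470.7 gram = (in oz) 16.6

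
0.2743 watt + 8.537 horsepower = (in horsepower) 8.537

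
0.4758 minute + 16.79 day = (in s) 1.451e+06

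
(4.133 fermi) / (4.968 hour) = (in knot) 4.492e-19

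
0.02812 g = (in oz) 0.0009919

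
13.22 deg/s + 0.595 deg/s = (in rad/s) 0.2411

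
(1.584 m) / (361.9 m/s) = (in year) 1.388e-10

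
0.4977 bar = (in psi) 7.219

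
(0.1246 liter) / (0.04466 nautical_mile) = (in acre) 3.723e-10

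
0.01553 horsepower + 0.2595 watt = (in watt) 11.84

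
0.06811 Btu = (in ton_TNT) 1.717e-08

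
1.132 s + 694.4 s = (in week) 0.00115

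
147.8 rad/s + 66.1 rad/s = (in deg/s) 1.226e+04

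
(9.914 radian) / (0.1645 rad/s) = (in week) 9.965e-05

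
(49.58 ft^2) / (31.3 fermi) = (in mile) 9.144e+10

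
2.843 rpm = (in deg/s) 17.06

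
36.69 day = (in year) 0.1005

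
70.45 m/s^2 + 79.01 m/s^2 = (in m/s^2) 149.5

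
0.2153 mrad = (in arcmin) 0.7401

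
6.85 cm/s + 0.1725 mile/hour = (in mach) 0.0004276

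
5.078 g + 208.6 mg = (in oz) 0.1865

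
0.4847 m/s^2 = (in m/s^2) 0.4847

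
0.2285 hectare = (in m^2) 2285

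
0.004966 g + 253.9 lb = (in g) 1.152e+05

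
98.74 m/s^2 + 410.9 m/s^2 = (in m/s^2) 509.6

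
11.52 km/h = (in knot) 6.22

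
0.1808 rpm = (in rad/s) 0.01893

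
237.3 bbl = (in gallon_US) 9967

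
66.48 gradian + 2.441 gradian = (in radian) 1.083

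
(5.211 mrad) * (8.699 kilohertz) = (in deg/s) 2597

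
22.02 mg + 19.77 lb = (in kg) 8.968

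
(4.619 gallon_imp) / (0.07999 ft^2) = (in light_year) 2.987e-16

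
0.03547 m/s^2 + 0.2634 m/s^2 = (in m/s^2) 0.2989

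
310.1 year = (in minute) 1.63e+08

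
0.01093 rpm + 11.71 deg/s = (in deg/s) 11.78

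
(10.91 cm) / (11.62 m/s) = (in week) 1.552e-08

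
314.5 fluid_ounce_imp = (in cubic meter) 0.008936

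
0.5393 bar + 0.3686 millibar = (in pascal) 5.397e+04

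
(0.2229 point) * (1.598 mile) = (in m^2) 0.2022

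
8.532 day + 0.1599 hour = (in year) 0.02339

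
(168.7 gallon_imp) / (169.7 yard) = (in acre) 1.221e-06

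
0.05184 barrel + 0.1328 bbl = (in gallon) 7.755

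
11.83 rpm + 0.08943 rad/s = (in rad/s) 1.328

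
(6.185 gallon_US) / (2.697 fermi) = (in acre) 2.145e+09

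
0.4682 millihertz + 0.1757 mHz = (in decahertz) 6.439e-05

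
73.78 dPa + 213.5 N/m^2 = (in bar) 0.002209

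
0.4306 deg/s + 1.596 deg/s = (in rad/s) 0.03537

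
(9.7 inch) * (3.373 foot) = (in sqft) 2.727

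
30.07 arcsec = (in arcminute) 0.5012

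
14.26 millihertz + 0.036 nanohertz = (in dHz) 0.1426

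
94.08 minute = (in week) 0.009333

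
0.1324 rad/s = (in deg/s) 7.586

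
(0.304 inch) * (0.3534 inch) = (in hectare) 6.931e-09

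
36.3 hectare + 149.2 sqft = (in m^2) 3.63e+05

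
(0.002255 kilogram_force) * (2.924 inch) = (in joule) 0.001642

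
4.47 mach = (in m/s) 1522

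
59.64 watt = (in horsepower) 0.07998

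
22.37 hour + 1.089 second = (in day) 0.9321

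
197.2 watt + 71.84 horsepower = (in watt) 5.377e+04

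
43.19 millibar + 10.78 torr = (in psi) 0.8349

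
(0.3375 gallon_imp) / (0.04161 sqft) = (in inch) 15.63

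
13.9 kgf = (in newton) 136.3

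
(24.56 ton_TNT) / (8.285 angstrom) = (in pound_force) 2.788e+19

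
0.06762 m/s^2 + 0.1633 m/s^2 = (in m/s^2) 0.2309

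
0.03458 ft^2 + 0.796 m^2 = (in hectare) 7.992e-05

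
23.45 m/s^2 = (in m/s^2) 23.45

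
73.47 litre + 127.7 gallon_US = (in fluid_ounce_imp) 1.96e+04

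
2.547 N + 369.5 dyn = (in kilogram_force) 0.2601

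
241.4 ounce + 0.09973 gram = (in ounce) 241.4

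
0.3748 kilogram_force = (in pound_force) 0.8263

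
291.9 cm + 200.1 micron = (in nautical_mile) 0.001576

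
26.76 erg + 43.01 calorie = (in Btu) 0.1706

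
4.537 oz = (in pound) 0.2836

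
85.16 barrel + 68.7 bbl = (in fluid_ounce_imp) 8.609e+05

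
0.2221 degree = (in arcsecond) 799.6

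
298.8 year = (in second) 9.423e+09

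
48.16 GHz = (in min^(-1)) 2.89e+12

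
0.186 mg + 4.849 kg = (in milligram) 4.849e+06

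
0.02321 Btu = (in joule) 24.49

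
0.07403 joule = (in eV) 4.621e+17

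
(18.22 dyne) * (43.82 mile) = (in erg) 1.285e+08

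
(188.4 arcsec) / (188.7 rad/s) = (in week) 8.003e-12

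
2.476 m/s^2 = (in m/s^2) 2.476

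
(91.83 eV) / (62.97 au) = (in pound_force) 3.511e-31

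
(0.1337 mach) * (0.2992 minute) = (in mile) 0.5078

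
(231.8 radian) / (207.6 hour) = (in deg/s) 0.01777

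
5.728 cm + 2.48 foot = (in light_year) 8.595e-17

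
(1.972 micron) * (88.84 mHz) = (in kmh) 6.307e-07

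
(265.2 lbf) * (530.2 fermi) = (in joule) 6.255e-10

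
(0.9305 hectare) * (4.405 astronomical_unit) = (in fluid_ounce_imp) 2.158e+20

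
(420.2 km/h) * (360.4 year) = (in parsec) 4.299e-05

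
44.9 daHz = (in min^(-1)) 2.694e+04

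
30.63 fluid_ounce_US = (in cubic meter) 0.0009058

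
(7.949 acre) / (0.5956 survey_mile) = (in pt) 9.513e+04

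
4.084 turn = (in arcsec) 5.293e+06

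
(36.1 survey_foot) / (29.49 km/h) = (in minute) 0.02239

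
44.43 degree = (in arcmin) 2666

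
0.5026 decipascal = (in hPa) 0.0005026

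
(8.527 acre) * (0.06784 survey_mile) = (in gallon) 9.953e+08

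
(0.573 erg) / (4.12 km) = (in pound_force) 3.127e-12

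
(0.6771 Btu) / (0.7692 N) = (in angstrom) 9.287e+12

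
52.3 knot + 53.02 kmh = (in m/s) 41.63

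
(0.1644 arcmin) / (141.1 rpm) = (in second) 3.236e-06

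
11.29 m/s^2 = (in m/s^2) 11.29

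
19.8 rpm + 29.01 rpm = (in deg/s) 292.9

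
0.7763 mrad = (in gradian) 0.04942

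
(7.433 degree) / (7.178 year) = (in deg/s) 3.284e-08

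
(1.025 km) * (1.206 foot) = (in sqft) 4056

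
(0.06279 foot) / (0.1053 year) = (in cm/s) 5.763e-07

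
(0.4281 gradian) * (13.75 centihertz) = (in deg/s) 0.05298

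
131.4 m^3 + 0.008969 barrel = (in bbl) 826.5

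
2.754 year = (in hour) 2.413e+04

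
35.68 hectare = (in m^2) 3.568e+05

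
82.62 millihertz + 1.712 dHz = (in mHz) 253.8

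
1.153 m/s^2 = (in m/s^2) 1.153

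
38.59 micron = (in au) 2.58e-16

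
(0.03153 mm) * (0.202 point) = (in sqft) 2.419e-08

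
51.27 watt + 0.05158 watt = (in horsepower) 0.06882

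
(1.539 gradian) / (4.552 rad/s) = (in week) 8.781e-09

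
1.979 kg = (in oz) 69.81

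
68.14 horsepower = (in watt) 5.081e+04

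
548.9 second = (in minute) 9.148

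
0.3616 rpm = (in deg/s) 2.17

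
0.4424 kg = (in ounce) 15.61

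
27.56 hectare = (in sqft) 2.967e+06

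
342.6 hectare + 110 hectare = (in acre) 1118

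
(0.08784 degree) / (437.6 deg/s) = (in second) 0.0002007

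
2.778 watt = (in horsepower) 0.003725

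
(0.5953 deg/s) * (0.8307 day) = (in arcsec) 1.538e+08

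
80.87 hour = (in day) 3.37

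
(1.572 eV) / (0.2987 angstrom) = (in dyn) 0.0008432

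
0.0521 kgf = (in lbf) 0.1149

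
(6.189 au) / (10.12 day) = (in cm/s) 1.059e+08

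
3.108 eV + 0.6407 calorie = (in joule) 2.681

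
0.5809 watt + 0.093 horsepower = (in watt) 69.93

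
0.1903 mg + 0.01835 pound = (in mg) 8324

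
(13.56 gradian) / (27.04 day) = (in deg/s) 5.224e-06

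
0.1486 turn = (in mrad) 933.7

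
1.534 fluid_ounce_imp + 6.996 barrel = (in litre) 1112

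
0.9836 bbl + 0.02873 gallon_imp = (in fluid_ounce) 5292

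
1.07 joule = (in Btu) 0.001014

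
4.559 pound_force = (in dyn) 2.028e+06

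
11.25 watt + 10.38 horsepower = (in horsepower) 10.4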